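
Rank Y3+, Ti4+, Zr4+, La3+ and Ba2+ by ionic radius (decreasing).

Ti4+ (Z=22, 18 e⁻), Zr4+ (Z=40, 36 e⁻), Y3+ (Z=39, 36 e⁻), La3+ (Z=57, 54 e⁻), Ba2+ (Z=56, 54 e⁻). Ti4+ < Zr4+ (same group, 1 shell fewer); Zr4+ < Y3+ (isoelectronic, higher Z=40 is smaller); Y3+ < La3+ (same group, 1 shell fewer); La3+ < Ba2+ (isoelectronic, higher Z=57 is smaller).

Ba2+ > La3+ > Y3+ > Zr4+ > Ti4+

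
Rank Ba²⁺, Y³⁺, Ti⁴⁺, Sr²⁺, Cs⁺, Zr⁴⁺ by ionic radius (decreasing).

First list Z and electron count for each: Ti⁴⁺ has 18 e⁻ (Z=22), Zr⁴⁺ has 36 e⁻ (Z=40), Y³⁺ has 36 e⁻ (Z=39), Sr²⁺ has 36 e⁻ (Z=38), Ba²⁺ has 54 e⁻ (Z=56), Cs⁺ has 54 e⁻ (Z=55). Ti⁴⁺ < Zr⁴⁺ (same group, period 4 vs 5); Zr⁴⁺ < Y³⁺ (both 36 e⁻, Z=40>39); Y³⁺ < Sr²⁺ (both 36 e⁻, Z=39>38); Sr²⁺ < Ba²⁺ (same group, period 5 vs 6); Ba²⁺ < Cs⁺ (isoelectronic, higher Z=56 is smaller).

Cs⁺ > Ba²⁺ > Sr²⁺ > Y³⁺ > Zr⁴⁺ > Ti⁴⁺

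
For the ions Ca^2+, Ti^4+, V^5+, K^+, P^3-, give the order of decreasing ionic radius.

Each ion has 18 electrons. The ranking follows nuclear charge in reverse — greater Z gives a smaller radius. V^5+ (Z=23), Ti^4+ (Z=22), Ca^2+ (Z=20), K^+ (Z=19), P^3- (Z=15).

P^3- > K^+ > Ca^2+ > Ti^4+ > V^5+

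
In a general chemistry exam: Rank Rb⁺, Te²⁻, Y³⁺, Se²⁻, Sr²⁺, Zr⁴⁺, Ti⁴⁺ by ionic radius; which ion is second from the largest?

Se²⁻

Electron counts and nuclear charges: Ti⁴⁺ has 18 e⁻ (Z=22), Zr⁴⁺ has 36 e⁻ (Z=40), Y³⁺ has 36 e⁻ (Z=39), Sr²⁺ has 36 e⁻ (Z=38), Rb⁺ has 36 e⁻ (Z=37), Se²⁻ has 36 e⁻ (Z=34), Te²⁻ has 54 e⁻ (Z=52). Ti⁴⁺ < Zr⁴⁺ (same group, period 4 vs 5); Zr⁴⁺ < Y³⁺ (isoelectronic, higher Z=40 is smaller); Y³⁺ < Sr²⁺ (both 36 e⁻, Z=39>38); Sr²⁺ < Rb⁺ (both 36 e⁻, Z=38>37); Rb⁺ < Se²⁻ (isoelectronic, higher Z=37 is smaller); Se²⁻ < Te²⁻ (same group, period 4 vs 5).
Full ascending order: Ti⁴⁺ < Zr⁴⁺ < Y³⁺ < Sr²⁺ < Rb⁺ < Se²⁻ < Te²⁻. Counting from the largest, position 2 is Se²⁻.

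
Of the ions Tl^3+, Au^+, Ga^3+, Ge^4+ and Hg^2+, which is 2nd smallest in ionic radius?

Ga^3+

Work out protons and electrons: Ge^4+ (Z=32, 28 e⁻), Ga^3+ (Z=31, 28 e⁻), Tl^3+ (Z=81, 78 e⁻), Hg^2+ (Z=80, 78 e⁻), Au^+ (Z=79, 78 e⁻). Ge^4+ < Ga^3+ (both 28 e⁻, Z=32>31); Ga^3+ < Tl^3+ (same group, 2 shells fewer); Tl^3+ < Hg^2+ (both 78 e⁻, Z=81>80); Hg^2+ < Au^+ (isoelectronic, higher Z=80 is smaller).
Full ascending order: Ge^4+ < Ga^3+ < Tl^3+ < Hg^2+ < Au^+. Counting from the smallest, position 2 is Ga^3+.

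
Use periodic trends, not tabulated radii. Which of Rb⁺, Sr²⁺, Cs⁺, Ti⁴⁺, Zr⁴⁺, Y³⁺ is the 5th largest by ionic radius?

Ti⁴⁺: 18 e⁻, Z=22, Zr⁴⁺: 36 e⁻, Z=40, Y³⁺: 36 e⁻, Z=39, Sr²⁺: 36 e⁻, Z=38, Rb⁺: 36 e⁻, Z=37, Cs⁺: 54 e⁻, Z=55. Ti⁴⁺ < Zr⁴⁺ (same group, 1 shell fewer); Zr⁴⁺ < Y³⁺ (isoelectronic, higher Z=40 is smaller); Y³⁺ < Sr²⁺ (both 36 e⁻, Z=39>38); Sr²⁺ < Rb⁺ (isoelectronic, higher Z=38 is smaller); Rb⁺ < Cs⁺ (same group, period 5 vs 6).
Full ascending order: Ti⁴⁺ < Zr⁴⁺ < Y³⁺ < Sr²⁺ < Rb⁺ < Cs⁺. Counting from the largest, position 5 is Zr⁴⁺.

Zr⁴⁺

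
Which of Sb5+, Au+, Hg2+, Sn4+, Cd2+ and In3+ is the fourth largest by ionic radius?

In3+

Work out protons and electrons: Sb5+ (Z=51, 46 e⁻), Sn4+ (Z=50, 46 e⁻), In3+ (Z=49, 46 e⁻), Cd2+ (Z=48, 46 e⁻), Hg2+ (Z=80, 78 e⁻), Au+ (Z=79, 78 e⁻). Sb5+ < Sn4+ (both 46 e⁻, Z=51>50); Sn4+ < In3+ (both 46 e⁻, Z=50>49); In3+ < Cd2+ (both 46 e⁻, Z=49>48); Cd2+ < Hg2+ (same group, period 5 vs 6); Hg2+ < Au+ (both 78 e⁻, Z=80>79).
So the order is Sb5+ < Sn4+ < In3+ < Cd2+ < Hg2+ < Au+; the 4th-largest ion is In3+.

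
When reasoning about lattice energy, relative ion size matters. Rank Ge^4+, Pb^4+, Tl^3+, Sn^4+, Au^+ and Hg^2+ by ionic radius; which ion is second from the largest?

Ge^4+: 28 e⁻, Z=32, Sn^4+: 46 e⁻, Z=50, Pb^4+: 78 e⁻, Z=82, Tl^3+: 78 e⁻, Z=81, Hg^2+: 78 e⁻, Z=80, Au^+: 78 e⁻, Z=79. Ge^4+ < Sn^4+ (same group, period 4 vs 5); Sn^4+ < Pb^4+ (same group, 1 shell fewer); Pb^4+ < Tl^3+ (isoelectronic, higher Z=82 is smaller); Tl^3+ < Hg^2+ (both 78 e⁻, Z=81>80); Hg^2+ < Au^+ (both 78 e⁻, Z=80>79).
So the order is Ge^4+ < Sn^4+ < Pb^4+ < Tl^3+ < Hg^2+ < Au^+; the 2nd-largest ion is Hg^2+.

Hg^2+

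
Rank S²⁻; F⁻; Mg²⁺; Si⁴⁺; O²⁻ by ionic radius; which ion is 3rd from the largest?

F⁻

Si⁴⁺: 10 e⁻, Z=14, Mg²⁺: 10 e⁻, Z=12, F⁻: 10 e⁻, Z=9, O²⁻: 10 e⁻, Z=8, S²⁻: 18 e⁻, Z=16. Si⁴⁺ < Mg²⁺ (isoelectronic, higher Z=14 is smaller); Mg²⁺ < F⁻ (both 10 e⁻, Z=12>9); F⁻ < O²⁻ (isoelectronic, higher Z=9 is smaller); O²⁻ < S²⁻ (same group, 1 shell fewer).
Ordering: Si⁴⁺ < Mg²⁺ < F⁻ < O²⁻ < S²⁻. The 3rd largest is F⁻.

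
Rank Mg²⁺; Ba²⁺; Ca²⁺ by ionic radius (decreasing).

Same group, same charge. Going down the group adds an extra shell of electrons, so the ion gets larger: Mg²⁺ is highest in the group and smallest.

Ba²⁺ > Ca²⁺ > Mg²⁺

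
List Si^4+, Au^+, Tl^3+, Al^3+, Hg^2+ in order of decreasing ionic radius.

Work out protons and electrons: Si^4+: 10 e⁻, Z=14, Al^3+: 10 e⁻, Z=13, Tl^3+: 78 e⁻, Z=81, Hg^2+: 78 e⁻, Z=80, Au^+: 78 e⁻, Z=79. Si^4+ < Al^3+ (isoelectronic, higher Z=14 is smaller); Al^3+ < Tl^3+ (same group, 3 shells fewer); Tl^3+ < Hg^2+ (isoelectronic, higher Z=81 is smaller); Hg^2+ < Au^+ (isoelectronic, higher Z=80 is smaller).

Au^+ > Hg^2+ > Tl^3+ > Al^3+ > Si^4+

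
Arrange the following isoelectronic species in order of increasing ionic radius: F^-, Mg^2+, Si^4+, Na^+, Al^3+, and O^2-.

Si^4+ < Al^3+ < Mg^2+ < Na^+ < F^- < O^2-

Isoelectronic series (10 e⁻ each). Size is set by nuclear charge: more protons means a smaller ion. Si^4+ (Z=14), Al^3+ (Z=13), Mg^2+ (Z=12), Na^+ (Z=11), F^- (Z=9), O^2- (Z=8).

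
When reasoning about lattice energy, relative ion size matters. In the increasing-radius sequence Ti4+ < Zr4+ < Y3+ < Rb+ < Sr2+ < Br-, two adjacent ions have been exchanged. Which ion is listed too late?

Sr2+

Check each adjacent pair. Rb+ and Sr2+ are reversed: both have 36 electrons but Z(Sr)=38 > Z(Rb)=37, so Sr2+ should be the smaller of the two. No other neighbouring pair contradicts the periodic trends, so Sr2+ is the ion listed too late.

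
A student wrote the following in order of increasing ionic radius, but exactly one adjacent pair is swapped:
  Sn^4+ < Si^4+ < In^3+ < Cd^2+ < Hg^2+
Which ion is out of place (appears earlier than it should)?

The pair Sn^4+, Si^4+ is the wrong way round — both in group 14 with the same charge; Si^4+ (period 3) has the smaller radius. All other adjacent pairs agree with periodic trends, so Sn^4+ is the misplaced ion.

Sn^4+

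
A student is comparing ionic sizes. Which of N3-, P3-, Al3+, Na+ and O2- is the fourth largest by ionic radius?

First list Z and electron count for each: Al3+ has 10 e⁻ (Z=13), Na+ has 10 e⁻ (Z=11), O2- has 10 e⁻ (Z=8), N3- has 10 e⁻ (Z=7), P3- has 18 e⁻ (Z=15). Al3+ < Na+ (both 10 e⁻, Z=13>11); Na+ < O2- (isoelectronic, higher Z=11 is smaller); O2- < N3- (both 10 e⁻, Z=8>7); N3- < P3- (same group, period 2 vs 3).
So the order is Al3+ < Na+ < O2- < N3- < P3-; the 4th-largest ion is Na+.

Na+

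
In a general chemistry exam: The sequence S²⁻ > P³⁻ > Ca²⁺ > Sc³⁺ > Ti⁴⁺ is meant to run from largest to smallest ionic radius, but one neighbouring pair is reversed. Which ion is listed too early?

S²⁻

Compare adjacent ions: they are isoelectronic (18 e⁻) and S has more protons than P (16 vs 15), making S²⁻ smaller — yet in this decreasing list S²⁻ sits before P³⁻. Nothing else is reversed, so S²⁻ should move one place to the right.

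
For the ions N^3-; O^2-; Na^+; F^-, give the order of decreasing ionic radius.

N^3- > O^2- > F^- > Na^+

Each ion has 10 electrons. The ranking follows nuclear charge in reverse — greater Z gives a smaller radius. Na^+ (Z=11), F^- (Z=9), O^2- (Z=8), N^3- (Z=7).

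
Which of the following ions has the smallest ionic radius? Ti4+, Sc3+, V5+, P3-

V5+

These species are isoelectronic with 18 electrons. The only difference is the number of protons: V5+ (Z=23), Ti4+ (Z=22), Sc3+ (Z=21), P3- (Z=15). The strongest nuclear pull (V5+) gives the smallest ion.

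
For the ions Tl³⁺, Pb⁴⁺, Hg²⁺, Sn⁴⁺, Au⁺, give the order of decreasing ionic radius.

Sn⁴⁺ has 46 e⁻ (Z=50), Pb⁴⁺ has 78 e⁻ (Z=82), Tl³⁺ has 78 e⁻ (Z=81), Hg²⁺ has 78 e⁻ (Z=80), Au⁺ has 78 e⁻ (Z=79). Sn⁴⁺ < Pb⁴⁺ (same group, period 5 vs 6); Pb⁴⁺ < Tl³⁺ (both 78 e⁻, Z=82>81); Tl³⁺ < Hg²⁺ (isoelectronic, higher Z=81 is smaller); Hg²⁺ < Au⁺ (both 78 e⁻, Z=80>79).

Au⁺ > Hg²⁺ > Tl³⁺ > Pb⁴⁺ > Sn⁴⁺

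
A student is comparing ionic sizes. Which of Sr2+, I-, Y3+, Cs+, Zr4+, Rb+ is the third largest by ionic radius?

Electron counts and nuclear charges: Zr4+: 36 e⁻, Z=40, Y3+: 36 e⁻, Z=39, Sr2+: 36 e⁻, Z=38, Rb+: 36 e⁻, Z=37, Cs+: 54 e⁻, Z=55, I-: 54 e⁻, Z=53. Zr4+ < Y3+ (both 36 e⁻, Z=40>39); Y3+ < Sr2+ (isoelectronic, higher Z=39 is smaller); Sr2+ < Rb+ (both 36 e⁻, Z=38>37); Rb+ < Cs+ (same group, period 5 vs 6); Cs+ < I- (isoelectronic, higher Z=55 is smaller).
Full ascending order: Zr4+ < Y3+ < Sr2+ < Rb+ < Cs+ < I-. Counting from the largest, position 3 is Rb+.

Rb+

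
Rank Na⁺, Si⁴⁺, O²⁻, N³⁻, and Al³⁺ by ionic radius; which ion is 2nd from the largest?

All of these have 10 electrons (isoelectronic). With the same electron cloud, the ion with the most protons pulls it in tightest. Nuclear charges: Si⁴⁺ (Z=14), Al³⁺ (Z=13), Na⁺ (Z=11), O²⁻ (Z=8), N³⁻ (Z=7). Highest Z is smallest.
Full ascending order: Si⁴⁺ < Al³⁺ < Na⁺ < O²⁻ < N³⁻. Counting from the largest, position 2 is O²⁻.

O²⁻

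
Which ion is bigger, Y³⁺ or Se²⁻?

All of these have 36 electrons (isoelectronic). With the same electron cloud, the ion with the most protons pulls it in tightest. Nuclear charges: Y³⁺ (Z=39), Se²⁻ (Z=34). Highest Z is smallest.

Se²⁻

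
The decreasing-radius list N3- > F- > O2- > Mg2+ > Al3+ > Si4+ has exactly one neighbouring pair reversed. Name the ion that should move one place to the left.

O2-

Scanning neighbour by neighbour, only F-/O2- violates a trend: F- and O2- share 10 electrons; the higher nuclear charge on F (Z=9) contracts it more, so F- < O2-. That makes O2- the one sitting a position late relative to where it belongs.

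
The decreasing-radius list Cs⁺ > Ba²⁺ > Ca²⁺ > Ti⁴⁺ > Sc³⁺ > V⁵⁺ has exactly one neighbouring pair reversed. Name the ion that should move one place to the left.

Sc³⁺

Scanning neighbour by neighbour, only Ti⁴⁺/Sc³⁺ violates a trend: they are isoelectronic (18 e⁻) and Ti has more protons than Sc (22 vs 21), making Ti⁴⁺ smaller. That makes Sc³⁺ the one sitting a position late relative to where it belongs.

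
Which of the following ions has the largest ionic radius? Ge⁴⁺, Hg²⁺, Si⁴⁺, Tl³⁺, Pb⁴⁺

Electron counts and nuclear charges: Si⁴⁺: 10 e⁻, Z=14, Ge⁴⁺: 28 e⁻, Z=32, Pb⁴⁺: 78 e⁻, Z=82, Tl³⁺: 78 e⁻, Z=81, Hg²⁺: 78 e⁻, Z=80. Si⁴⁺ < Ge⁴⁺ (same group, 1 shell fewer); Ge⁴⁺ < Pb⁴⁺ (same group, period 4 vs 6); Pb⁴⁺ < Tl³⁺ (isoelectronic, higher Z=82 is smaller); Tl³⁺ < Hg²⁺ (isoelectronic, higher Z=81 is smaller).

Hg²⁺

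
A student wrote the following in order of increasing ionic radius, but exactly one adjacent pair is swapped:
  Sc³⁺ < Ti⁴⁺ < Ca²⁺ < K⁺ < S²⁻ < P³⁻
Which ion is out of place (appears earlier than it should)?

Sc³⁺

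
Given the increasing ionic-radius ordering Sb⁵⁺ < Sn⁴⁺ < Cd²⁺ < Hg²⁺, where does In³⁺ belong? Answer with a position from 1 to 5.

First list Z and electron count for each: Sb⁵⁺ (Z=51, 46 e⁻), Sn⁴⁺ (Z=50, 46 e⁻), In³⁺ (Z=49, 46 e⁻), Cd²⁺ (Z=48, 46 e⁻), Hg²⁺ (Z=80, 78 e⁻). Sb⁵⁺ < Sn⁴⁺ (both 46 e⁻, Z=51>50); Sn⁴⁺ < In³⁺ (both 46 e⁻, Z=50>49); In³⁺ < Cd²⁺ (both 46 e⁻, Z=49>48); Cd²⁺ < Hg²⁺ (same group, period 5 vs 6).
Merged order: Sb⁵⁺ < Sn⁴⁺ < In³⁺ < Cd²⁺ < Hg²⁺ — In³⁺ is number 3.

3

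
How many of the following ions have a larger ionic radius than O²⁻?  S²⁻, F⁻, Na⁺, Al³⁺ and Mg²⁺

1

Work out protons and electrons: Al³⁺ has 10 e⁻ (Z=13), Mg²⁺ has 10 e⁻ (Z=12), Na⁺ has 10 e⁻ (Z=11), F⁻ has 10 e⁻ (Z=9), O²⁻ has 10 e⁻ (Z=8), S²⁻ has 18 e⁻ (Z=16). Al³⁺ < Mg²⁺ (both 10 e⁻, Z=13>12); Mg²⁺ < Na⁺ (both 10 e⁻, Z=12>11); Na⁺ < F⁻ (both 10 e⁻, Z=11>9); F⁻ < O²⁻ (isoelectronic, higher Z=9 is smaller); O²⁻ < S²⁻ (same group, period 2 vs 3).
Overall: Al³⁺ < Mg²⁺ < Na⁺ < F⁻ < O²⁻ < S²⁻. O²⁻ has 4 below it and 1 above. Count: 1.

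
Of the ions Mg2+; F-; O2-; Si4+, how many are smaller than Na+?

All of these have 10 electrons (isoelectronic). With the same electron cloud, the ion with the most protons pulls it in tightest. Nuclear charges: Si4+ (Z=14), Mg2+ (Z=12), Na+ (Z=11), F- (Z=9), O2- (Z=8). Highest Z is smallest.
Relative to Na+, the ions that are smaller are Si4+, Mg2+. Count: 2.

2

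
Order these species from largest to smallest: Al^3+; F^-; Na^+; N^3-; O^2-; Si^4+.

Each ion has 10 electrons. The ranking follows nuclear charge in reverse — greater Z gives a smaller radius. Si^4+ (Z=14), Al^3+ (Z=13), Na^+ (Z=11), F^- (Z=9), O^2- (Z=8), N^3- (Z=7).

N^3- > O^2- > F^- > Na^+ > Al^3+ > Si^4+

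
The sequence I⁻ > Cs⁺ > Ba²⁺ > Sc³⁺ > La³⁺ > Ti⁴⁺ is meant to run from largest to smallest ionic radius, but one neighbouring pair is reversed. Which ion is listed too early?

Sc³⁺

Scanning neighbour by neighbour, only Sc³⁺/La³⁺ violates a trend: same group and charge — period 4 sits above period 6, so Sc³⁺ is smaller. That makes Sc³⁺ the one sitting a position early relative to where it belongs.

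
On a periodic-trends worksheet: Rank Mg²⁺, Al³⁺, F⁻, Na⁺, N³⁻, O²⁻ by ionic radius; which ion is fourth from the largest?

Na⁺

Isoelectronic series (10 e⁻ each). Size is set by nuclear charge: more protons means a smaller ion. Al³⁺ (Z=13), Mg²⁺ (Z=12), Na⁺ (Z=11), F⁻ (Z=9), O²⁻ (Z=8), N³⁻ (Z=7).
Full ascending order: Al³⁺ < Mg²⁺ < Na⁺ < F⁻ < O²⁻ < N³⁻. Counting from the largest, position 4 is Na⁺.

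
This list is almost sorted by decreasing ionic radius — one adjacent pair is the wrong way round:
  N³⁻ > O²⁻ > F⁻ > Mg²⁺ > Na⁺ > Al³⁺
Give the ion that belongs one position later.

Compare adjacent ions: both have 10 electrons but Z(Mg)=12 > Z(Na)=11, so Mg²⁺ should be the smaller of the two — yet in this decreasing list Mg²⁺ sits before Na⁺. Nothing else is reversed, so Mg²⁺ should move one place to the right.

Mg²⁺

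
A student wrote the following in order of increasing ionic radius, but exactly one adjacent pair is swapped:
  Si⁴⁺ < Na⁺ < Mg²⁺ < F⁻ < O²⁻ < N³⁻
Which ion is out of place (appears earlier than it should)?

Check each adjacent pair. Na⁺ and Mg²⁺ are reversed: they are isoelectronic (10 e⁻) and Mg has more protons than Na (12 vs 11), making Mg²⁺ smaller. No other neighbouring pair contradicts the periodic trends, so Na⁺ is the ion listed too early.

Na⁺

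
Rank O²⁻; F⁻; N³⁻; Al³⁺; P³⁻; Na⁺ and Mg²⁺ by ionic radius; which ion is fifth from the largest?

Work out protons and electrons: Al³⁺ has 10 e⁻ (Z=13), Mg²⁺ has 10 e⁻ (Z=12), Na⁺ has 10 e⁻ (Z=11), F⁻ has 10 e⁻ (Z=9), O²⁻ has 10 e⁻ (Z=8), N³⁻ has 10 e⁻ (Z=7), P³⁻ has 18 e⁻ (Z=15). Al³⁺ < Mg²⁺ (both 10 e⁻, Z=13>12); Mg²⁺ < Na⁺ (both 10 e⁻, Z=12>11); Na⁺ < F⁻ (isoelectronic, higher Z=11 is smaller); F⁻ < O²⁻ (both 10 e⁻, Z=9>8); O²⁻ < N³⁻ (both 10 e⁻, Z=8>7); N³⁻ < P³⁻ (same group, period 2 vs 3).
Ordering: Al³⁺ < Mg²⁺ < Na⁺ < F⁻ < O²⁻ < N³⁻ < P³⁻. The fifth largest is Na⁺.

Na⁺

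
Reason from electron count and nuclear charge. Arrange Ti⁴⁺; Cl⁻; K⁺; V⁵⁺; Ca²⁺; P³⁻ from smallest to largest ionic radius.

Each ion has 18 electrons. The ranking follows nuclear charge in reverse — greater Z gives a smaller radius. V⁵⁺ (Z=23), Ti⁴⁺ (Z=22), Ca²⁺ (Z=20), K⁺ (Z=19), Cl⁻ (Z=17), P³⁻ (Z=15).

V⁵⁺ < Ti⁴⁺ < Ca²⁺ < K⁺ < Cl⁻ < P³⁻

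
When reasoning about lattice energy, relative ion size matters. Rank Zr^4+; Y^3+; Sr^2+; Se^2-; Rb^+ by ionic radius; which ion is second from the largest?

All of these have 36 electrons (isoelectronic). With the same electron cloud, the ion with the most protons pulls it in tightest. Nuclear charges: Zr^4+ (Z=40), Y^3+ (Z=39), Sr^2+ (Z=38), Rb^+ (Z=37), Se^2- (Z=34). Highest Z is smallest.
Ordering: Zr^4+ < Y^3+ < Sr^2+ < Rb^+ < Se^2-. The second largest is Rb^+.

Rb^+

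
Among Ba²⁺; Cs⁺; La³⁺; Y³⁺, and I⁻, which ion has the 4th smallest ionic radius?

Work out protons and electrons: Y³⁺ (Z=39, 36 e⁻), La³⁺ (Z=57, 54 e⁻), Ba²⁺ (Z=56, 54 e⁻), Cs⁺ (Z=55, 54 e⁻), I⁻ (Z=53, 54 e⁻). Y³⁺ < La³⁺ (same group, period 5 vs 6); La³⁺ < Ba²⁺ (both 54 e⁻, Z=57>56); Ba²⁺ < Cs⁺ (isoelectronic, higher Z=56 is smaller); Cs⁺ < I⁻ (both 54 e⁻, Z=55>53).
That gives Y³⁺ < La³⁺ < Ba²⁺ < Cs⁺ < I⁻. From the smallest end, number 4 is Cs⁺.

Cs⁺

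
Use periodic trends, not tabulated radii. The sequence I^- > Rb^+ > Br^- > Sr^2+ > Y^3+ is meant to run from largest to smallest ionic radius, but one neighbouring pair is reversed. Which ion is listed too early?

The pair Rb^+, Br^- is the wrong way round — both have 36 electrons but Z(Rb)=37 > Z(Br)=35, so Rb^+ should be the smaller of the two. All other adjacent pairs agree with periodic trends, so Rb^+ is the misplaced ion.

Rb^+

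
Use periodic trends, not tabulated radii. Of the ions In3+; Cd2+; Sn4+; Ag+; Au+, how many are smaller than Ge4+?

0

Tabulating Z and e⁻: Ge4+ (Z=32, 28 e⁻), Sn4+ (Z=50, 46 e⁻), In3+ (Z=49, 46 e⁻), Cd2+ (Z=48, 46 e⁻), Ag+ (Z=47, 46 e⁻), Au+ (Z=79, 78 e⁻). Ge4+ < Sn4+ (same group, 1 shell fewer); Sn4+ < In3+ (isoelectronic, higher Z=50 is smaller); In3+ < Cd2+ (both 46 e⁻, Z=49>48); Cd2+ < Ag+ (both 46 e⁻, Z=48>47); Ag+ < Au+ (same group, 1 shell fewer).
Relative to Ge4+, the ions that are smaller are none. Count: 0.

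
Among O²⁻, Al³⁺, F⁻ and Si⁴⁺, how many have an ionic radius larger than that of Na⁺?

Each ion has 10 electrons. The ranking follows nuclear charge in reverse — greater Z gives a smaller radius. Si⁴⁺ (Z=14), Al³⁺ (Z=13), Na⁺ (Z=11), F⁻ (Z=9), O²⁻ (Z=8).
Placing each against Na⁺: smaller — Si⁴⁺, Al³⁺; larger — F⁻, O²⁻. That's 2.

2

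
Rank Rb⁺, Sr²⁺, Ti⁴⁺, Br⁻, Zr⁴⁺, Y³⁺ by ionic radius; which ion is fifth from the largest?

Zr⁴⁺

Ti⁴⁺ has 18 e⁻ (Z=22), Zr⁴⁺ has 36 e⁻ (Z=40), Y³⁺ has 36 e⁻ (Z=39), Sr²⁺ has 36 e⁻ (Z=38), Rb⁺ has 36 e⁻ (Z=37), Br⁻ has 36 e⁻ (Z=35). Ti⁴⁺ < Zr⁴⁺ (same group, 1 shell fewer); Zr⁴⁺ < Y³⁺ (both 36 e⁻, Z=40>39); Y³⁺ < Sr²⁺ (both 36 e⁻, Z=39>38); Sr²⁺ < Rb⁺ (isoelectronic, higher Z=38 is smaller); Rb⁺ < Br⁻ (both 36 e⁻, Z=37>35).
Full ascending order: Ti⁴⁺ < Zr⁴⁺ < Y³⁺ < Sr²⁺ < Rb⁺ < Br⁻. Counting from the largest, position 5 is Zr⁴⁺.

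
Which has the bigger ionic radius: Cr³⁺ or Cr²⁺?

Cr²⁺

For a single element, ionic radius drops as positive charge rises — Cr³⁺ < Cr²⁺.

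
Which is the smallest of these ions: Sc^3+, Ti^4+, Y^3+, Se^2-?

Ti^4+: 18 e⁻, Z=22, Sc^3+: 18 e⁻, Z=21, Y^3+: 36 e⁻, Z=39, Se^2-: 36 e⁻, Z=34. Ti^4+ < Sc^3+ (both 18 e⁻, Z=22>21); Sc^3+ < Y^3+ (same group, 1 shell fewer); Y^3+ < Se^2- (isoelectronic, higher Z=39 is smaller).

Ti^4+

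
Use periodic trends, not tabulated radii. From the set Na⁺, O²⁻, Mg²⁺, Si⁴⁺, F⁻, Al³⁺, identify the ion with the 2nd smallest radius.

Isoelectronic series (10 e⁻ each). Size is set by nuclear charge: more protons means a smaller ion. Si⁴⁺ (Z=14), Al³⁺ (Z=13), Mg²⁺ (Z=12), Na⁺ (Z=11), F⁻ (Z=9), O²⁻ (Z=8).
Full ascending order: Si⁴⁺ < Al³⁺ < Mg²⁺ < Na⁺ < F⁻ < O²⁻. Counting from the smallest, position 2 is Al³⁺.

Al³⁺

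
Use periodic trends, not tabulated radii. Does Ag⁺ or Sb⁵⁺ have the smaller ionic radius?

Sb⁵⁺

Isoelectronic series (46 e⁻ each). Size is set by nuclear charge: more protons means a smaller ion. Sb⁵⁺ (Z=51), Ag⁺ (Z=47).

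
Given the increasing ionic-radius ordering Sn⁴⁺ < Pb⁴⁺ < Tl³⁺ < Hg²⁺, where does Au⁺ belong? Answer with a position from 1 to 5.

5

Work out protons and electrons: Sn⁴⁺ has 46 e⁻ (Z=50), Pb⁴⁺ has 78 e⁻ (Z=82), Tl³⁺ has 78 e⁻ (Z=81), Hg²⁺ has 78 e⁻ (Z=80), Au⁺ has 78 e⁻ (Z=79). Sn⁴⁺ < Pb⁴⁺ (same group, 1 shell fewer); Pb⁴⁺ < Tl³⁺ (both 78 e⁻, Z=82>81); Tl³⁺ < Hg²⁺ (isoelectronic, higher Z=81 is smaller); Hg²⁺ < Au⁺ (both 78 e⁻, Z=80>79).
The complete sequence is Sn⁴⁺ < Pb⁴⁺ < Tl³⁺ < Hg²⁺ < Au⁺. Au⁺ sits at position 5.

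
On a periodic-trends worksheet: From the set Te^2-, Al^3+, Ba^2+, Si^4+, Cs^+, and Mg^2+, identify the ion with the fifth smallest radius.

Cs^+

Tabulating Z and e⁻: Si^4+ has 10 e⁻ (Z=14), Al^3+ has 10 e⁻ (Z=13), Mg^2+ has 10 e⁻ (Z=12), Ba^2+ has 54 e⁻ (Z=56), Cs^+ has 54 e⁻ (Z=55), Te^2- has 54 e⁻ (Z=52). Si^4+ < Al^3+ (both 10 e⁻, Z=14>13); Al^3+ < Mg^2+ (both 10 e⁻, Z=13>12); Mg^2+ < Ba^2+ (same group, 3 shells fewer); Ba^2+ < Cs^+ (isoelectronic, higher Z=56 is smaller); Cs^+ < Te^2- (both 54 e⁻, Z=55>52).
Ordering: Si^4+ < Al^3+ < Mg^2+ < Ba^2+ < Cs^+ < Te^2-. The fifth smallest is Cs^+.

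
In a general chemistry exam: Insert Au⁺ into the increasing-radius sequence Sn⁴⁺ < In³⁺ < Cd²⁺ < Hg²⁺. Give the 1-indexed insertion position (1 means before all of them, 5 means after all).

Electron counts and nuclear charges: Sn⁴⁺ (Z=50, 46 e⁻), In³⁺ (Z=49, 46 e⁻), Cd²⁺ (Z=48, 46 e⁻), Hg²⁺ (Z=80, 78 e⁻), Au⁺ (Z=79, 78 e⁻). Sn⁴⁺ < In³⁺ (isoelectronic, higher Z=50 is smaller); In³⁺ < Cd²⁺ (both 46 e⁻, Z=49>48); Cd²⁺ < Hg²⁺ (same group, period 5 vs 6); Hg²⁺ < Au⁺ (both 78 e⁻, Z=80>79).
Putting Au⁺ in gives Sn⁴⁺ < In³⁺ < Cd²⁺ < Hg²⁺ < Au⁺; it lands at slot 5.

5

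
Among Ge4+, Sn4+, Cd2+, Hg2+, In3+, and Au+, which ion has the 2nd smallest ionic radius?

Ge4+ (Z=32, 28 e⁻), Sn4+ (Z=50, 46 e⁻), In3+ (Z=49, 46 e⁻), Cd2+ (Z=48, 46 e⁻), Hg2+ (Z=80, 78 e⁻), Au+ (Z=79, 78 e⁻). Ge4+ < Sn4+ (same group, period 4 vs 5); Sn4+ < In3+ (isoelectronic, higher Z=50 is smaller); In3+ < Cd2+ (both 46 e⁻, Z=49>48); Cd2+ < Hg2+ (same group, period 5 vs 6); Hg2+ < Au+ (isoelectronic, higher Z=80 is smaller).
That gives Ge4+ < Sn4+ < In3+ < Cd2+ < Hg2+ < Au+. From the smallest end, number 2 is Sn4+.

Sn4+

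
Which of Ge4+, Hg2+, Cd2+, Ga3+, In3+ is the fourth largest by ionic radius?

Ga3+

First list Z and electron count for each: Ge4+: 28 e⁻, Z=32, Ga3+: 28 e⁻, Z=31, In3+: 46 e⁻, Z=49, Cd2+: 46 e⁻, Z=48, Hg2+: 78 e⁻, Z=80. Ge4+ < Ga3+ (isoelectronic, higher Z=32 is smaller); Ga3+ < In3+ (same group, period 4 vs 5); In3+ < Cd2+ (isoelectronic, higher Z=49 is smaller); Cd2+ < Hg2+ (same group, period 5 vs 6).
So the order is Ge4+ < Ga3+ < In3+ < Cd2+ < Hg2+; the 4th-largest ion is Ga3+.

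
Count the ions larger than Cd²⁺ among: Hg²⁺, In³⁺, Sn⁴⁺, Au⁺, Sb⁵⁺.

2

Electron counts and nuclear charges: Sb⁵⁺ (Z=51, 46 e⁻), Sn⁴⁺ (Z=50, 46 e⁻), In³⁺ (Z=49, 46 e⁻), Cd²⁺ (Z=48, 46 e⁻), Hg²⁺ (Z=80, 78 e⁻), Au⁺ (Z=79, 78 e⁻). Sb⁵⁺ < Sn⁴⁺ (isoelectronic, higher Z=51 is smaller); Sn⁴⁺ < In³⁺ (isoelectronic, higher Z=50 is smaller); In³⁺ < Cd²⁺ (both 46 e⁻, Z=49>48); Cd²⁺ < Hg²⁺ (same group, period 5 vs 6); Hg²⁺ < Au⁺ (both 78 e⁻, Z=80>79).
Relative to Cd²⁺, the ions that are larger are Hg²⁺, Au⁺. Count: 2.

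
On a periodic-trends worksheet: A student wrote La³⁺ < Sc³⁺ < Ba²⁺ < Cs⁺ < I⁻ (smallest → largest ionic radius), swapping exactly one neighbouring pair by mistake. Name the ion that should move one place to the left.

Compare adjacent ions: Sc³⁺ and La³⁺ are in one column with the same charge; the lighter period-4 ion has 2 fewer shells and is smaller — yet in this increasing list La³⁺ sits before Sc³⁺. Nothing else is reversed, so Sc³⁺ should move one place to the left.

Sc³⁺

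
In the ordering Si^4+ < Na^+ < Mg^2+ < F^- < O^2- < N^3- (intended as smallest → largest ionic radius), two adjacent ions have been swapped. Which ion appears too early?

Scanning neighbour by neighbour, only Na^+/Mg^2+ violates a trend: both have 10 electrons but Z(Mg)=12 > Z(Na)=11, so Mg^2+ should be the smaller of the two. That makes Na^+ the one sitting a position early relative to where it belongs.

Na^+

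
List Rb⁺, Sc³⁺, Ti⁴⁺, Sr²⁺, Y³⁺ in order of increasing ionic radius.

Tabulating Z and e⁻: Ti⁴⁺ has 18 e⁻ (Z=22), Sc³⁺ has 18 e⁻ (Z=21), Y³⁺ has 36 e⁻ (Z=39), Sr²⁺ has 36 e⁻ (Z=38), Rb⁺ has 36 e⁻ (Z=37). Ti⁴⁺ < Sc³⁺ (both 18 e⁻, Z=22>21); Sc³⁺ < Y³⁺ (same group, period 4 vs 5); Y³⁺ < Sr²⁺ (both 36 e⁻, Z=39>38); Sr²⁺ < Rb⁺ (isoelectronic, higher Z=38 is smaller).

Ti⁴⁺ < Sc³⁺ < Y³⁺ < Sr²⁺ < Rb⁺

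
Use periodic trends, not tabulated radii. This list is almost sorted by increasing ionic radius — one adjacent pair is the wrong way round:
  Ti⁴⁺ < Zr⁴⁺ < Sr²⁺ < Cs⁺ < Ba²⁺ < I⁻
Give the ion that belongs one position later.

Compare adjacent ions: both have 54 electrons but Z(Ba)=56 > Z(Cs)=55, so Ba²⁺ should be the smaller of the two — yet in this increasing list Cs⁺ sits before Ba²⁺. Nothing else is reversed, so Cs⁺ should move one place to the right.

Cs⁺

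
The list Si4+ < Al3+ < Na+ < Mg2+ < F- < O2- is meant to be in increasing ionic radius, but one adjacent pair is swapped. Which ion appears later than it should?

Mg2+

Scanning neighbour by neighbour, only Na+/Mg2+ violates a trend: they are isoelectronic (10 e⁻) and Mg has more protons than Na (12 vs 11), making Mg2+ smaller. That makes Mg2+ the one sitting a position late relative to where it belongs.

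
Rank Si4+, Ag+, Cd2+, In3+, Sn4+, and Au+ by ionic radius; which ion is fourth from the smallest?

First list Z and electron count for each: Si4+: 10 e⁻, Z=14, Sn4+: 46 e⁻, Z=50, In3+: 46 e⁻, Z=49, Cd2+: 46 e⁻, Z=48, Ag+: 46 e⁻, Z=47, Au+: 78 e⁻, Z=79. Si4+ < Sn4+ (same group, period 3 vs 5); Sn4+ < In3+ (both 46 e⁻, Z=50>49); In3+ < Cd2+ (isoelectronic, higher Z=49 is smaller); Cd2+ < Ag+ (isoelectronic, higher Z=48 is smaller); Ag+ < Au+ (same group, period 5 vs 6).
So the order is Si4+ < Sn4+ < In3+ < Cd2+ < Ag+ < Au+; the 4th-smallest ion is Cd2+.

Cd2+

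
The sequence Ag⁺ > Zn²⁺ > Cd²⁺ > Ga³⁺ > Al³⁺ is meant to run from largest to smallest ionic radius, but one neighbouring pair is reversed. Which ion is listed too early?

Compare adjacent ions: both in group 12 with the same charge; Zn²⁺ (period 4) has the smaller radius — yet in this decreasing list Zn²⁺ sits before Cd²⁺. Nothing else is reversed, so Zn²⁺ should move one place to the right.

Zn²⁺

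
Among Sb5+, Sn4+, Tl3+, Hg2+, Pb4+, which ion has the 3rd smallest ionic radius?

Sb5+: 46 e⁻, Z=51, Sn4+: 46 e⁻, Z=50, Pb4+: 78 e⁻, Z=82, Tl3+: 78 e⁻, Z=81, Hg2+: 78 e⁻, Z=80. Sb5+ < Sn4+ (both 46 e⁻, Z=51>50); Sn4+ < Pb4+ (same group, 1 shell fewer); Pb4+ < Tl3+ (both 78 e⁻, Z=82>81); Tl3+ < Hg2+ (both 78 e⁻, Z=81>80).
That gives Sb5+ < Sn4+ < Pb4+ < Tl3+ < Hg2+. From the smallest end, number 3 is Pb4+.

Pb4+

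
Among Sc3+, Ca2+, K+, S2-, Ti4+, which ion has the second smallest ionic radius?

Sc3+

All of these have 18 electrons (isoelectronic). With the same electron cloud, the ion with the most protons pulls it in tightest. Nuclear charges: Ti4+ (Z=22), Sc3+ (Z=21), Ca2+ (Z=20), K+ (Z=19), S2- (Z=16). Highest Z is smallest.
That gives Ti4+ < Sc3+ < Ca2+ < K+ < S2-. From the smallest end, number 2 is Sc3+.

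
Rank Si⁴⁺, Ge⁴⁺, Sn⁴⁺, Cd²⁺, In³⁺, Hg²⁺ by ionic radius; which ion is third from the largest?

In³⁺

Tabulating Z and e⁻: Si⁴⁺ (Z=14, 10 e⁻), Ge⁴⁺ (Z=32, 28 e⁻), Sn⁴⁺ (Z=50, 46 e⁻), In³⁺ (Z=49, 46 e⁻), Cd²⁺ (Z=48, 46 e⁻), Hg²⁺ (Z=80, 78 e⁻). Si⁴⁺ < Ge⁴⁺ (same group, period 3 vs 4); Ge⁴⁺ < Sn⁴⁺ (same group, period 4 vs 5); Sn⁴⁺ < In³⁺ (isoelectronic, higher Z=50 is smaller); In³⁺ < Cd²⁺ (both 46 e⁻, Z=49>48); Cd²⁺ < Hg²⁺ (same group, 1 shell fewer).
So the order is Si⁴⁺ < Ge⁴⁺ < Sn⁴⁺ < In³⁺ < Cd²⁺ < Hg²⁺; the 3rd-largest ion is In³⁺.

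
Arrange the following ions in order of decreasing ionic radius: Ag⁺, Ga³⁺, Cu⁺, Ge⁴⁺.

Work out protons and electrons: Ge⁴⁺ (Z=32, 28 e⁻), Ga³⁺ (Z=31, 28 e⁻), Cu⁺ (Z=29, 28 e⁻), Ag⁺ (Z=47, 46 e⁻). Ge⁴⁺ < Ga³⁺ (both 28 e⁻, Z=32>31); Ga³⁺ < Cu⁺ (isoelectronic, higher Z=31 is smaller); Cu⁺ < Ag⁺ (same group, 1 shell fewer).

Ag⁺ > Cu⁺ > Ga³⁺ > Ge⁴⁺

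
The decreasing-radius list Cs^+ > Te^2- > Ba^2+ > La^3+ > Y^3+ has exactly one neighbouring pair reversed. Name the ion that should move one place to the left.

Te^2-

Scanning neighbour by neighbour, only Cs^+/Te^2- violates a trend: they are isoelectronic (54 e⁻) and Cs has more protons than Te (55 vs 52), making Cs^+ smaller. That makes Te^2- the one sitting a position late relative to where it belongs.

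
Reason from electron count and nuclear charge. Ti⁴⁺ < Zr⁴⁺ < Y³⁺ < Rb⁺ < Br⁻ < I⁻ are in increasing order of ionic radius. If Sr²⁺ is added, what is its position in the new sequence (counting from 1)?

4

Work out protons and electrons: Ti⁴⁺ (Z=22, 18 e⁻), Zr⁴⁺ (Z=40, 36 e⁻), Y³⁺ (Z=39, 36 e⁻), Sr²⁺ (Z=38, 36 e⁻), Rb⁺ (Z=37, 36 e⁻), Br⁻ (Z=35, 36 e⁻), I⁻ (Z=53, 54 e⁻). Ti⁴⁺ < Zr⁴⁺ (same group, period 4 vs 5); Zr⁴⁺ < Y³⁺ (isoelectronic, higher Z=40 is smaller); Y³⁺ < Sr²⁺ (isoelectronic, higher Z=39 is smaller); Sr²⁺ < Rb⁺ (isoelectronic, higher Z=38 is smaller); Rb⁺ < Br⁻ (isoelectronic, higher Z=37 is smaller); Br⁻ < I⁻ (same group, 1 shell fewer).
Merged order: Ti⁴⁺ < Zr⁴⁺ < Y³⁺ < Sr²⁺ < Rb⁺ < Br⁻ < I⁻ — Sr²⁺ is number 4.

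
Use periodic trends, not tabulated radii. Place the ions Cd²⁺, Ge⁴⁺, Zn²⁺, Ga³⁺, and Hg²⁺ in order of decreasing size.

Hg²⁺ > Cd²⁺ > Zn²⁺ > Ga³⁺ > Ge⁴⁺

Ge⁴⁺: 28 e⁻, Z=32, Ga³⁺: 28 e⁻, Z=31, Zn²⁺: 28 e⁻, Z=30, Cd²⁺: 46 e⁻, Z=48, Hg²⁺: 78 e⁻, Z=80. Ge⁴⁺ < Ga³⁺ (both 28 e⁻, Z=32>31); Ga³⁺ < Zn²⁺ (isoelectronic, higher Z=31 is smaller); Zn²⁺ < Cd²⁺ (same group, 1 shell fewer); Cd²⁺ < Hg²⁺ (same group, 1 shell fewer).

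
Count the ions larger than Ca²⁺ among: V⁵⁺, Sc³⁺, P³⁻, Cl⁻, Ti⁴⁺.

2

These species are isoelectronic with 18 electrons. The only difference is the number of protons: V⁵⁺ (Z=23), Ti⁴⁺ (Z=22), Sc³⁺ (Z=21), Ca²⁺ (Z=20), Cl⁻ (Z=17), P³⁻ (Z=15). The strongest nuclear pull (V⁵⁺) gives the smallest ion.
Placing each against Ca²⁺: smaller — V⁵⁺, Ti⁴⁺, Sc³⁺; larger — Cl⁻, P³⁻. Count: 2.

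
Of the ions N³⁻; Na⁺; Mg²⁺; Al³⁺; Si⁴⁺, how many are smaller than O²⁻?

Isoelectronic series (10 e⁻ each). Size is set by nuclear charge: more protons means a smaller ion. Si⁴⁺ (Z=14), Al³⁺ (Z=13), Mg²⁺ (Z=12), Na⁺ (Z=11), O²⁻ (Z=8), N³⁻ (Z=7).
Ordering all of them (including O²⁻) by radius gives Si⁴⁺ < Al³⁺ < Mg²⁺ < Na⁺ < O²⁻ < N³⁻. So 4 are smaller.

4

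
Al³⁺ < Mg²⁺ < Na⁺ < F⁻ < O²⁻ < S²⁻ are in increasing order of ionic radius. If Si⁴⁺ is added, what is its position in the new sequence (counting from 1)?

1

First list Z and electron count for each: Si⁴⁺ has 10 e⁻ (Z=14), Al³⁺ has 10 e⁻ (Z=13), Mg²⁺ has 10 e⁻ (Z=12), Na⁺ has 10 e⁻ (Z=11), F⁻ has 10 e⁻ (Z=9), O²⁻ has 10 e⁻ (Z=8), S²⁻ has 18 e⁻ (Z=16). Si⁴⁺ < Al³⁺ (isoelectronic, higher Z=14 is smaller); Al³⁺ < Mg²⁺ (both 10 e⁻, Z=13>12); Mg²⁺ < Na⁺ (both 10 e⁻, Z=12>11); Na⁺ < F⁻ (isoelectronic, higher Z=11 is smaller); F⁻ < O²⁻ (isoelectronic, higher Z=9 is smaller); O²⁻ < S²⁻ (same group, 1 shell fewer).
Merged order: Si⁴⁺ < Al³⁺ < Mg²⁺ < Na⁺ < F⁻ < O²⁻ < S²⁻ — Si⁴⁺ is number 1.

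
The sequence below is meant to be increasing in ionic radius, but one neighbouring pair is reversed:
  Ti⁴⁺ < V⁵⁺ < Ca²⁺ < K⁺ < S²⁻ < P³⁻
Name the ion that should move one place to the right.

Compare adjacent ions: both have 18 electrons but Z(V)=23 > Z(Ti)=22, so V⁵⁺ should be the smaller of the two — yet in this increasing list Ti⁴⁺ sits before V⁵⁺. Nothing else is reversed, so Ti⁴⁺ should move one place to the right.

Ti⁴⁺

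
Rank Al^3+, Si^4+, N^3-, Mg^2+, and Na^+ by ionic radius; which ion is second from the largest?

Na^+

Each ion has 10 electrons. The ranking follows nuclear charge in reverse — greater Z gives a smaller radius. Si^4+ (Z=14), Al^3+ (Z=13), Mg^2+ (Z=12), Na^+ (Z=11), N^3- (Z=7).
Full ascending order: Si^4+ < Al^3+ < Mg^2+ < Na^+ < N^3-. Counting from the largest, position 2 is Na^+.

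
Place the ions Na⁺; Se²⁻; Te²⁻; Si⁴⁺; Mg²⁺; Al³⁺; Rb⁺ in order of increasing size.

Si⁴⁺ < Al³⁺ < Mg²⁺ < Na⁺ < Rb⁺ < Se²⁻ < Te²⁻

Work out protons and electrons: Si⁴⁺ has 10 e⁻ (Z=14), Al³⁺ has 10 e⁻ (Z=13), Mg²⁺ has 10 e⁻ (Z=12), Na⁺ has 10 e⁻ (Z=11), Rb⁺ has 36 e⁻ (Z=37), Se²⁻ has 36 e⁻ (Z=34), Te²⁻ has 54 e⁻ (Z=52). Si⁴⁺ < Al³⁺ (isoelectronic, higher Z=14 is smaller); Al³⁺ < Mg²⁺ (isoelectronic, higher Z=13 is smaller); Mg²⁺ < Na⁺ (both 10 e⁻, Z=12>11); Na⁺ < Rb⁺ (same group, 2 shells fewer); Rb⁺ < Se²⁻ (both 36 e⁻, Z=37>34); Se²⁻ < Te²⁻ (same group, 1 shell fewer).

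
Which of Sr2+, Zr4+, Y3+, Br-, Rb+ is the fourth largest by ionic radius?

These species are isoelectronic with 36 electrons. The only difference is the number of protons: Zr4+ (Z=40), Y3+ (Z=39), Sr2+ (Z=38), Rb+ (Z=37), Br- (Z=35). The strongest nuclear pull (Zr4+) gives the smallest ion.
Ordering: Zr4+ < Y3+ < Sr2+ < Rb+ < Br-. The fourth largest is Y3+.

Y3+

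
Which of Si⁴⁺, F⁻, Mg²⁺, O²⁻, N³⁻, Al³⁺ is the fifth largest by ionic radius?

These species are isoelectronic with 10 electrons. The only difference is the number of protons: Si⁴⁺ (Z=14), Al³⁺ (Z=13), Mg²⁺ (Z=12), F⁻ (Z=9), O²⁻ (Z=8), N³⁻ (Z=7). The strongest nuclear pull (Si⁴⁺) gives the smallest ion.
Full ascending order: Si⁴⁺ < Al³⁺ < Mg²⁺ < F⁻ < O²⁻ < N³⁻. Counting from the largest, position 5 is Al³⁺.

Al³⁺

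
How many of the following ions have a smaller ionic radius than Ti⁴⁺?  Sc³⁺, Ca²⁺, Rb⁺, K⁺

0

Ti⁴⁺: 18 e⁻, Z=22, Sc³⁺: 18 e⁻, Z=21, Ca²⁺: 18 e⁻, Z=20, K⁺: 18 e⁻, Z=19, Rb⁺: 36 e⁻, Z=37. Ti⁴⁺ < Sc³⁺ (isoelectronic, higher Z=22 is smaller); Sc³⁺ < Ca²⁺ (isoelectronic, higher Z=21 is smaller); Ca²⁺ < K⁺ (both 18 e⁻, Z=20>19); K⁺ < Rb⁺ (same group, 1 shell fewer).
Overall: Ti⁴⁺ < Sc³⁺ < Ca²⁺ < K⁺ < Rb⁺. Ti⁴⁺ has 0 below it and 4 above. That's 0.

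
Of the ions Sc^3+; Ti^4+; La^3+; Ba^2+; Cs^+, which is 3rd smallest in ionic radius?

Tabulating Z and e⁻: Ti^4+: 18 e⁻, Z=22, Sc^3+: 18 e⁻, Z=21, La^3+: 54 e⁻, Z=57, Ba^2+: 54 e⁻, Z=56, Cs^+: 54 e⁻, Z=55. Ti^4+ < Sc^3+ (both 18 e⁻, Z=22>21); Sc^3+ < La^3+ (same group, 2 shells fewer); La^3+ < Ba^2+ (isoelectronic, higher Z=57 is smaller); Ba^2+ < Cs^+ (isoelectronic, higher Z=56 is smaller).
Ordering: Ti^4+ < Sc^3+ < La^3+ < Ba^2+ < Cs^+. The 3rd smallest is La^3+.

La^3+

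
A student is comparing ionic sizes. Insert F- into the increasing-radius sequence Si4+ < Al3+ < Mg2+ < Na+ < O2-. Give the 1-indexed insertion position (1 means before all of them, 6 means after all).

All of these have 10 electrons (isoelectronic). With the same electron cloud, the ion with the most protons pulls it in tightest. Nuclear charges: Si4+ (Z=14), Al3+ (Z=13), Mg2+ (Z=12), Na+ (Z=11), F- (Z=9), O2- (Z=8). Highest Z is smallest.
Merged order: Si4+ < Al3+ < Mg2+ < Na+ < F- < O2- — F- is number 5.

5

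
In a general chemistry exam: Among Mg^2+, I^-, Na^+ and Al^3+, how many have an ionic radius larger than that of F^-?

Electron counts and nuclear charges: Al^3+ has 10 e⁻ (Z=13), Mg^2+ has 10 e⁻ (Z=12), Na^+ has 10 e⁻ (Z=11), F^- has 10 e⁻ (Z=9), I^- has 54 e⁻ (Z=53). Al^3+ < Mg^2+ (isoelectronic, higher Z=13 is smaller); Mg^2+ < Na^+ (isoelectronic, higher Z=12 is smaller); Na^+ < F^- (isoelectronic, higher Z=11 is smaller); F^- < I^- (same group, period 2 vs 5).
Ordering all of them (including F^-) by radius gives Al^3+ < Mg^2+ < Na^+ < F^- < I^-. That's 1.

1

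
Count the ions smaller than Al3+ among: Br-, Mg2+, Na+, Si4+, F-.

Tabulating Z and e⁻: Si4+ (Z=14, 10 e⁻), Al3+ (Z=13, 10 e⁻), Mg2+ (Z=12, 10 e⁻), Na+ (Z=11, 10 e⁻), F- (Z=9, 10 e⁻), Br- (Z=35, 36 e⁻). Si4+ < Al3+ (both 10 e⁻, Z=14>13); Al3+ < Mg2+ (both 10 e⁻, Z=13>12); Mg2+ < Na+ (both 10 e⁻, Z=12>11); Na+ < F- (both 10 e⁻, Z=11>9); F- < Br- (same group, period 2 vs 4).
Placing each against Al3+: smaller — Si4+; larger — Mg2+, Na+, F-, Br-. So 1 is smaller.

1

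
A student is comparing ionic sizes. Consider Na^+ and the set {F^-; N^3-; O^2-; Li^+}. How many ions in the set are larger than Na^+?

Tabulating Z and e⁻: Li^+ (Z=3, 2 e⁻), Na^+ (Z=11, 10 e⁻), F^- (Z=9, 10 e⁻), O^2- (Z=8, 10 e⁻), N^3- (Z=7, 10 e⁻). Li^+ < Na^+ (same group, period 2 vs 3); Na^+ < F^- (isoelectronic, higher Z=11 is smaller); F^- < O^2- (isoelectronic, higher Z=9 is smaller); O^2- < N^3- (both 10 e⁻, Z=8>7).
Placing each against Na^+: smaller — Li^+; larger — F^-, O^2-, N^3-. So 3 are larger.

3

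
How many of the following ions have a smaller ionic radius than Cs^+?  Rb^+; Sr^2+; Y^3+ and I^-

3

Y^3+ (Z=39, 36 e⁻), Sr^2+ (Z=38, 36 e⁻), Rb^+ (Z=37, 36 e⁻), Cs^+ (Z=55, 54 e⁻), I^- (Z=53, 54 e⁻). Y^3+ < Sr^2+ (isoelectronic, higher Z=39 is smaller); Sr^2+ < Rb^+ (both 36 e⁻, Z=38>37); Rb^+ < Cs^+ (same group, period 5 vs 6); Cs^+ < I^- (isoelectronic, higher Z=55 is smaller).
Placing each against Cs^+: smaller — Y^3+, Sr^2+, Rb^+; larger — I^-. So 3 are smaller.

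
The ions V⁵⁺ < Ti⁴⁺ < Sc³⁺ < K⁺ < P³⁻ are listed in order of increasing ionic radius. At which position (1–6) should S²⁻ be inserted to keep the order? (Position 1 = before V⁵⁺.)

5

All of these have 18 electrons (isoelectronic). With the same electron cloud, the ion with the most protons pulls it in tightest. Nuclear charges: V⁵⁺ (Z=23), Ti⁴⁺ (Z=22), Sc³⁺ (Z=21), K⁺ (Z=19), S²⁻ (Z=16), P³⁻ (Z=15). Highest Z is smallest.
Putting S²⁻ in gives V⁵⁺ < Ti⁴⁺ < Sc³⁺ < K⁺ < S²⁻ < P³⁻; it lands at slot 5.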